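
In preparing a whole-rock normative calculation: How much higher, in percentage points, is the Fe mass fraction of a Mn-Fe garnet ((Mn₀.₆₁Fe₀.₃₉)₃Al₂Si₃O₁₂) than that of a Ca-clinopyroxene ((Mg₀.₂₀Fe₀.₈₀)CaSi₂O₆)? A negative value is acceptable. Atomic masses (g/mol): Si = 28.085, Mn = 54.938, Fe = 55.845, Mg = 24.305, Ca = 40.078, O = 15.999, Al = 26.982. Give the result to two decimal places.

-5.31 percentage points

M((Mn₀.₆₁Fe₀.₃₉)₃Al₂Si₃O₁₂) = 496.082 g/mol, so wt% Fe = 65.339/496.082 × 100 = 13.17%.
M((Mg₀.₂₀Fe₀.₈₀)CaSi₂O₆) = 241.779 g/mol, so wt% Fe = 44.676/241.779 × 100 = 18.48%.
13.17 − 18.48 = -5.31 pp.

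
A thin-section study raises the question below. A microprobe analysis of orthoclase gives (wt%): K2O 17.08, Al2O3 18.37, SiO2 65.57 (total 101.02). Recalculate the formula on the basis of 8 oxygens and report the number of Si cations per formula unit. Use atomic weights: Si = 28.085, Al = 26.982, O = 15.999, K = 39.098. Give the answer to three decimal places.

3.006 Si apfu

K2O: 17.08/94.195 = 0.18133 mol → 0.36266 mol K, 0.18133 mol O.
Al2O3: 18.37/101.961 = 0.18017 mol → 0.36034 mol Al, 0.54051 mol O.
SiO2: 65.57/60.083 = 1.09132 mol → 1.09132 mol Si, 2.18264 mol O.
Total oxygen = 2.90448 mol. Normalization factor = 8/2.90448 = 2.75437.
Si per 8 O = 1.09132 × 2.75437 = 3.006.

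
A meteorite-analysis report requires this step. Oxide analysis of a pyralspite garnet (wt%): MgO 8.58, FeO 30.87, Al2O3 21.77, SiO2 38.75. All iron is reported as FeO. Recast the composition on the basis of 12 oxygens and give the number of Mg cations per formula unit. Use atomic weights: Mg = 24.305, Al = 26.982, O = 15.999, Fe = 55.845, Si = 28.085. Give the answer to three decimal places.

8.58 wt% MgO ÷ 40.304 g/mol = 0.21288 mol, giving 0.21288 Mg and 0.21288 O.
30.87 wt% FeO ÷ 71.844 g/mol = 0.42968 mol, giving 0.42968 Fe and 0.42968 O.
21.77 wt% Al2O3 ÷ 101.961 g/mol = 0.21351 mol, giving 0.42702 Al and 0.64053 O.
38.75 wt% SiO2 ÷ 60.083 g/mol = 0.64494 mol, giving 0.64494 Si and 1.28988 O.
Oxygen sums to 2.57297; scaling by 12/2.57297 = 4.66387 puts the formula on 12 O.
Mg: 0.21288 × 4.66387 = 0.993 atoms per formula unit.

0.993 Mg apfu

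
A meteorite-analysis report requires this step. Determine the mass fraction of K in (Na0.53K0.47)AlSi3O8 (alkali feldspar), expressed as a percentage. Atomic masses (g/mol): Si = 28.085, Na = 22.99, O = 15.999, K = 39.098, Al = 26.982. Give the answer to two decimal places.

6.81 wt%

Molar mass of (Na0.53K0.47)AlSi3O8: 0.53×22.99 + 0.47×39.098 + 1×26.982 + 3×28.085 + 8×15.999 = 269.790 g/mol.
Mass of K per formula unit: 0.47 × 39.098 = 18.376 g.
Weight fraction K = 18.376 / 269.790 = 0.0681.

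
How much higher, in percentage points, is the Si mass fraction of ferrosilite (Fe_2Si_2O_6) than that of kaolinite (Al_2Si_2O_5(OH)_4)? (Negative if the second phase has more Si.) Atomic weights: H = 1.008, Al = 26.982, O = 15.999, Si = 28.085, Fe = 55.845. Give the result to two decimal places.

-0.47 percentage points

First mineral: 56.170 g Si in 263.854 g formula = 21.29 wt% Si.
Second mineral: 56.170 g Si in 258.157 g formula = 21.76 wt% Si.
21.29% − 21.76% gives a difference of -0.47 percentage points.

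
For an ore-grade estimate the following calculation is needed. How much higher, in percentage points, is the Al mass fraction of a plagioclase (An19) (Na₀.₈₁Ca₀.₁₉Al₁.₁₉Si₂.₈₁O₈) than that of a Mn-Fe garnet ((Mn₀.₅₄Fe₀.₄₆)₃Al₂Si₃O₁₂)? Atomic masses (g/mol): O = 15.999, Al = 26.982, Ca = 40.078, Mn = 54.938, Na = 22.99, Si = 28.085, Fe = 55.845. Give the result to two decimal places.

M(Na₀.₈₁Ca₀.₁₉Al₁.₁₉Si₂.₈₁O₈) = 265.256 g/mol, so wt% Al = 32.109/265.256 × 100 = 12.10%.
M((Mn₀.₅₄Fe₀.₄₆)₃Al₂Si₃O₁₂) = 496.273 g/mol, so wt% Al = 53.964/496.273 × 100 = 10.87%.
12.10 − 10.87 = 1.23 pp.

1.23 percentage points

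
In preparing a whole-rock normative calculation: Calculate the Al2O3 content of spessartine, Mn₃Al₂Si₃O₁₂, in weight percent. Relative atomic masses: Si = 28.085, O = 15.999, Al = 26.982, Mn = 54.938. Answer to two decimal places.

Formula mass = 495.021 g/mol.
2 Al → 1.0000 mol Al2O3 per formula unit; M(Al2O3) = 101.961, so Al2O3 mass = 101.961 g.
101.961/495.021 × 100 = 20.60 wt%.

20.60 wt%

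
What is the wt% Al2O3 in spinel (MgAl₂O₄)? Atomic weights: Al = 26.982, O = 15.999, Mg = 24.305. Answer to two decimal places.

71.67 wt%

Formula mass = 142.265 g/mol.
2 Al → 1.0000 mol Al2O3 per formula unit; M(Al2O3) = 101.961, so Al2O3 mass = 101.961 g.
101.961/142.265 × 100 = 71.67 wt%.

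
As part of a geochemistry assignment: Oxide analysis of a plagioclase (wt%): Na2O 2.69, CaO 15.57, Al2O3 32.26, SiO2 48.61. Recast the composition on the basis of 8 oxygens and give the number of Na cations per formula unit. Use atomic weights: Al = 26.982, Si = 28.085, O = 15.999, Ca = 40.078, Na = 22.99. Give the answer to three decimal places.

2.69 wt% Na2O ÷ 61.979 g/mol = 0.04340 mol, giving 0.08680 Na and 0.04340 O.
15.57 wt% CaO ÷ 56.077 g/mol = 0.27765 mol, giving 0.27765 Ca and 0.27765 O.
32.26 wt% Al2O3 ÷ 101.961 g/mol = 0.31640 mol, giving 0.63280 Al and 0.94920 O.
48.61 wt% SiO2 ÷ 60.083 g/mol = 0.80905 mol, giving 0.80905 Si and 1.61810 O.
Oxygen sums to 2.88835; scaling by 8/2.88835 = 2.76975 puts the formula on 8 O.
Na: 0.08680 × 2.76975 = 0.240 atoms per formula unit.

0.240 Na apfu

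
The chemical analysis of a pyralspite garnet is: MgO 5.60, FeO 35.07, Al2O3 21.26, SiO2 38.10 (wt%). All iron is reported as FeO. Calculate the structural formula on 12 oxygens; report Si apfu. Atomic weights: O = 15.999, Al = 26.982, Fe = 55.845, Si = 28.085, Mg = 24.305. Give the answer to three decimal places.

3.019 Si apfu

5.60 wt% MgO ÷ 40.304 g/mol = 0.13894 mol, giving 0.13894 Mg and 0.13894 O.
35.07 wt% FeO ÷ 71.844 g/mol = 0.48814 mol, giving 0.48814 Fe and 0.48814 O.
21.26 wt% Al2O3 ÷ 101.961 g/mol = 0.20851 mol, giving 0.41702 Al and 0.62553 O.
38.10 wt% SiO2 ÷ 60.083 g/mol = 0.63412 mol, giving 0.63412 Si and 1.26824 O.
Oxygen sums to 2.52085; scaling by 12/2.52085 = 4.76030 puts the formula on 12 O.
Si: 0.63412 × 4.76030 = 3.019 atoms per formula unit.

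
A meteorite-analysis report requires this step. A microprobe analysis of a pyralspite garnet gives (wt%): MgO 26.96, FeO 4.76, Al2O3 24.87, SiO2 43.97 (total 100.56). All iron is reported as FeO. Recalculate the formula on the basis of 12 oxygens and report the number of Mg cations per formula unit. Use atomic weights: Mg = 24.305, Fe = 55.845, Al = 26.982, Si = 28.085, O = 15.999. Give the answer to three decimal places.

MgO: 26.96/40.304 = 0.66892 mol → 0.66892 mol Mg, 0.66892 mol O.
FeO: 4.76/71.844 = 0.06625 mol → 0.06625 mol Fe, 0.06625 mol O.
Al2O3: 24.87/101.961 = 0.24392 mol → 0.48784 mol Al, 0.73176 mol O.
SiO2: 43.97/60.083 = 0.73182 mol → 0.73182 mol Si, 1.46364 mol O.
Total oxygen = 2.93057 mol. Normalization factor = 12/2.93057 = 4.09477.
Mg per 12 O = 0.66892 × 4.09477 = 2.739.

2.739 Mg apfu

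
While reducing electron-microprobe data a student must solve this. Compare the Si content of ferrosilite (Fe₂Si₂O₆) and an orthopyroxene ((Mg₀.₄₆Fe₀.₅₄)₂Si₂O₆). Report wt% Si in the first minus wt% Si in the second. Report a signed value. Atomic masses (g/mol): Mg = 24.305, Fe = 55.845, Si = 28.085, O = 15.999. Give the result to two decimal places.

First mineral: 56.170 g Si in 263.854 g formula = 21.29 wt% Si.
Second mineral: 56.170 g Si in 234.837 g formula = 23.92 wt% Si.
21.29% − 23.92% gives a difference of -2.63 percentage points.

-2.63 percentage points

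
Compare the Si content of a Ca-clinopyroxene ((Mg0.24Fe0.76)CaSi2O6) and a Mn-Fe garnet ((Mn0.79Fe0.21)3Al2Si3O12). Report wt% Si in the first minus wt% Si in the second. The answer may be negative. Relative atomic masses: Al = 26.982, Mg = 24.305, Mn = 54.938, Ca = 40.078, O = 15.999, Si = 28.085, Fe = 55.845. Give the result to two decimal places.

Si in (Mg0.24Fe0.76)CaSi2O6: molar mass 240.517 g/mol; 2×28.085 = 56.170 g → 23.35 wt%.
Si in (Mn0.79Fe0.21)3Al2Si3O12: molar mass 495.592 g/mol; 3×28.085 = 84.255 g → 17.00 wt%.
Difference = 23.35 − 17.00 = 6.35 percentage points.

6.35 percentage points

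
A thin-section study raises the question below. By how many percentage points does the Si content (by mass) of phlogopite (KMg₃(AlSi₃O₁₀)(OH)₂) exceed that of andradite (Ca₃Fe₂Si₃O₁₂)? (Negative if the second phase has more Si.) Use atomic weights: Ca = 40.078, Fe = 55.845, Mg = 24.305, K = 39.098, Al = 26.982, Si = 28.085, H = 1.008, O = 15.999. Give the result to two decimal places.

First mineral: 84.255 g Si in 417.254 g formula = 20.19 wt% Si.
Second mineral: 84.255 g Si in 508.167 g formula = 16.58 wt% Si.
20.19% − 16.58% gives a difference of 3.61 percentage points.

3.61 percentage points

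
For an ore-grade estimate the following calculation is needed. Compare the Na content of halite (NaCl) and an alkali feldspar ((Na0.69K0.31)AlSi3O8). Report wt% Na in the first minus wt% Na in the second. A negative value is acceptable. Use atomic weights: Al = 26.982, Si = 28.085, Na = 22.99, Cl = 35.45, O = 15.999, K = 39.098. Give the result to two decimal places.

33.40 percentage points

Na in NaCl: molar mass 58.440 g/mol; 1×22.99 = 22.990 g → 39.34 wt%.
Na in (Na0.69K0.31)AlSi3O8: molar mass 267.212 g/mol; 0.69×22.99 = 15.863 g → 5.94 wt%.
Difference = 39.34 − 5.94 = 33.40 percentage points.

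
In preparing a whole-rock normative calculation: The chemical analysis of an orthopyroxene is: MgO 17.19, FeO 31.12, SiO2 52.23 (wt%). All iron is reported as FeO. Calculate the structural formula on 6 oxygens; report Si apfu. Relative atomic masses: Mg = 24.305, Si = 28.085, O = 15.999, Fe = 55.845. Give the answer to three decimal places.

2.007 Si apfu

MgO (M=40.304): mol = 0.42651; Mg = 0.42651, O = 0.42651.
FeO (M=71.844): mol = 0.43316; Fe = 0.43316, O = 0.43316.
SiO2 (M=60.083): mol = 0.86930; Si = 0.86930, O = 1.73860.
ΣO = 2.59827; factor = 6/ΣO = 2.30923.
Si apfu = 0.86930 × 2.30923 = 2.007.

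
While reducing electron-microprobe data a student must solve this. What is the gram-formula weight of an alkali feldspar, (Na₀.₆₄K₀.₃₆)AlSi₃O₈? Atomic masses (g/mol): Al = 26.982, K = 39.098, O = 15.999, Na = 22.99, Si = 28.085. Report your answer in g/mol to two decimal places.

The formula mass is the sum 0.64×22.99 + 0.36×39.098 + 1×26.982 + 3×28.085 + 8×15.999.

268.02 g/mol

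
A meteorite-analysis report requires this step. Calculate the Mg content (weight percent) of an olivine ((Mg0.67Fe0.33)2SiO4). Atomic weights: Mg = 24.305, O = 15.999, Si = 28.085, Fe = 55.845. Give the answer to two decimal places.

Formula mass = 1.34×24.305 + 0.66×55.845 + 1×28.085 + 4×15.999 = 161.507 g/mol, of which 32.569 g is Mg.
So Mg makes up 32.569/161.507 = 0.2017 of the mass, i.e. 20.17%.

20.17 weight percent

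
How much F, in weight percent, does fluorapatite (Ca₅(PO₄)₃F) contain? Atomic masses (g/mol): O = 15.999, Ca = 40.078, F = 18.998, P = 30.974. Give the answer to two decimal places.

3.77 weight percent

Molar mass of Ca₅(PO₄)₃F: 5*40.078 + 3*30.974 + 12*15.999 + 1*18.998 = 504.298 g/mol.
Mass of F per formula unit: 1 × 18.998 = 18.998 g.
Weight fraction F = 18.998 / 504.298 = 0.0377.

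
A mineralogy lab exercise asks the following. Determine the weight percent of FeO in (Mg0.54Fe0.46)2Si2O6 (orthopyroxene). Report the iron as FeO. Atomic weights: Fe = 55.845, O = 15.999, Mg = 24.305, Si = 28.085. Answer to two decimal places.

Formula mass = 229.791 g/mol.
0.92 Fe → 0.9200 mol FeO per formula unit; M(FeO) = 71.844, so FeO mass = 66.096 g.
66.096/229.791 × 100 = 28.76 wt%.

28.76 wt%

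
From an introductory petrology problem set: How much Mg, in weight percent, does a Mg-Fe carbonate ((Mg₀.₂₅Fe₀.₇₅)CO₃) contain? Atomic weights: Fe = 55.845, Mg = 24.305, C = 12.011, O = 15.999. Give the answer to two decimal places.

5.63 weight percent

M((Mg₀.₂₅Fe₀.₇₅)CO₃) = 107.968 g/mol.
Mg contributes 0.25 × 24.305 = 6.076 g per mole.
6.076/107.968 = 0.0563 → 5.63%.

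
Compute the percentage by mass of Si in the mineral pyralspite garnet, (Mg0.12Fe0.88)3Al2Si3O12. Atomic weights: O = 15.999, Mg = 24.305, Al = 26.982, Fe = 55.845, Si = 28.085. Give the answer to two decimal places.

17.32 weight percent

Molar mass of (Mg0.12Fe0.88)3Al2Si3O12: 0.36·24.305 + 2.64·55.845 + 2·26.982 + 3·28.085 + 12·15.999 = 486.388 g/mol.
Mass of Si per formula unit: 3 × 28.085 = 84.255 g.
Weight fraction Si = 84.255 / 486.388 = 0.1732.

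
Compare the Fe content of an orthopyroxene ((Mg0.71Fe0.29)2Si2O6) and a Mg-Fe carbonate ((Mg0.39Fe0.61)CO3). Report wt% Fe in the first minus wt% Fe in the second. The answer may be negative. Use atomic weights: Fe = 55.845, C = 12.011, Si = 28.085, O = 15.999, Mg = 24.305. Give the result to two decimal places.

-18.11 percentage points

M((Mg0.71Fe0.29)2Si2O6) = 219.067 g/mol, so wt% Fe = 32.390/219.067 × 100 = 14.79%.
M((Mg0.39Fe0.61)CO3) = 103.552 g/mol, so wt% Fe = 34.065/103.552 × 100 = 32.90%.
14.79 − 32.90 = -18.11 pp.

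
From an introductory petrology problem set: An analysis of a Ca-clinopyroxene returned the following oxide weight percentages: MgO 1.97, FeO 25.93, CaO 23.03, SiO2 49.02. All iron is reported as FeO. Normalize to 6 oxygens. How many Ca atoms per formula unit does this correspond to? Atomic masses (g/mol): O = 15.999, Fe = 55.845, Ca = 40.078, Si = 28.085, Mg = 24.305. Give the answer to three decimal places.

1.97 wt% MgO ÷ 40.304 g/mol = 0.04888 mol, giving 0.04888 Mg and 0.04888 O.
25.93 wt% FeO ÷ 71.844 g/mol = 0.36092 mol, giving 0.36092 Fe and 0.36092 O.
23.03 wt% CaO ÷ 56.077 g/mol = 0.41069 mol, giving 0.41069 Ca and 0.41069 O.
49.02 wt% SiO2 ÷ 60.083 g/mol = 0.81587 mol, giving 0.81587 Si and 1.63174 O.
Oxygen sums to 2.45223; scaling by 6/2.45223 = 2.44675 puts the formula on 6 O.
Ca: 0.41069 × 2.44675 = 1.005 atoms per formula unit.

1.005 Ca apfu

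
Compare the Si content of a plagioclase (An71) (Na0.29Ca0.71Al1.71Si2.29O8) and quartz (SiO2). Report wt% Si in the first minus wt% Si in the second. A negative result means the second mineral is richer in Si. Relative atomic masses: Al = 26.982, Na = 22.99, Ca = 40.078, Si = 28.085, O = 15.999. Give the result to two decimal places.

-23.23 percentage points

M(Na0.29Ca0.71Al1.71Si2.29O8) = 273.568 g/mol, so wt% Si = 64.315/273.568 × 100 = 23.51%.
M(SiO2) = 60.083 g/mol, so wt% Si = 28.085/60.083 × 100 = 46.74%.
23.51 − 46.74 = -23.23 pp.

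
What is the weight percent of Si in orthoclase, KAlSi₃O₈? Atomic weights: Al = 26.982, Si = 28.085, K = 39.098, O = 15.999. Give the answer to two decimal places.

30.27 wt%

M(KAlSi₃O₈) = 278.327 g/mol.
Si contributes 3 × 28.085 = 84.255 g per mole.
84.255/278.327 = 0.3027 → 30.27%.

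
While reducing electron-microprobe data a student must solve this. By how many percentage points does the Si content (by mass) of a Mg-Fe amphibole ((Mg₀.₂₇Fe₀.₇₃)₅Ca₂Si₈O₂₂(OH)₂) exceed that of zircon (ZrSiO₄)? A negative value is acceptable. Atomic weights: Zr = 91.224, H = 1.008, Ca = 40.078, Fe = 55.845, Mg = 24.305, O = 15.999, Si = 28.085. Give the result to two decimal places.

8.90 percentage points

First mineral: 224.680 g Si in 927.474 g formula = 24.22 wt% Si.
Second mineral: 28.085 g Si in 183.305 g formula = 15.32 wt% Si.
24.22% − 15.32% gives a difference of 8.90 percentage points.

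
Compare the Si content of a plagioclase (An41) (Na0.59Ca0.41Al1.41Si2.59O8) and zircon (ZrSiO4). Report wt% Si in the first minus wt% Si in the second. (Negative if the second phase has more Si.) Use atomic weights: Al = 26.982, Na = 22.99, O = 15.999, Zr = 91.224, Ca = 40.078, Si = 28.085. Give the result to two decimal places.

11.74 percentage points

M(Na0.59Ca0.41Al1.41Si2.59O8) = 268.773 g/mol, so wt% Si = 72.740/268.773 × 100 = 27.06%.
M(ZrSiO4) = 183.305 g/mol, so wt% Si = 28.085/183.305 × 100 = 15.32%.
27.06 − 15.32 = 11.74 pp.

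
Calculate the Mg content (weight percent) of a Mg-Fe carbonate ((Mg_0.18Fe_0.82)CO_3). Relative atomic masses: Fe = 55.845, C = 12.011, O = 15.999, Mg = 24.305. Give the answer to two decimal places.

3.97 weight percent

M((Mg_0.18Fe_0.82)CO_3) = 110.176 g/mol.
Mg contributes 0.18 × 24.305 = 4.375 g per mole.
4.375/110.176 = 0.0397 → 3.97%.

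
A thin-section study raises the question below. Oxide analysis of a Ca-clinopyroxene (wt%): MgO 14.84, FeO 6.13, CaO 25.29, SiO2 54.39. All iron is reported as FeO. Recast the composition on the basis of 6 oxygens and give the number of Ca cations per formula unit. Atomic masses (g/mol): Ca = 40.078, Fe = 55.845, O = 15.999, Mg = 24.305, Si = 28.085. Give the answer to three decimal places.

MgO (M=40.304): mol = 0.36820; Mg = 0.36820, O = 0.36820.
FeO (M=71.844): mol = 0.08532; Fe = 0.08532, O = 0.08532.
CaO (M=56.077): mol = 0.45099; Ca = 0.45099, O = 0.45099.
SiO2 (M=60.083): mol = 0.90525; Si = 0.90525, O = 1.81050.
ΣO = 2.71501; factor = 6/ΣO = 2.20994.
Ca apfu = 0.45099 × 2.20994 = 0.997.

0.997 Ca apfu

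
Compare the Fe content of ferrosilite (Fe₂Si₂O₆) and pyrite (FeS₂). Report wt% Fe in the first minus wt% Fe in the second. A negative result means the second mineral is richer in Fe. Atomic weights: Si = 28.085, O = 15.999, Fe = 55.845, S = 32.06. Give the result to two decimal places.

Fe in Fe₂Si₂O₆: molar mass 263.854 g/mol; 2×55.845 = 111.690 g → 42.33 wt%.
Fe in FeS₂: molar mass 119.965 g/mol; 1×55.845 = 55.845 g → 46.55 wt%.
Difference = 42.33 − 46.55 = -4.22 percentage points.

-4.22 percentage points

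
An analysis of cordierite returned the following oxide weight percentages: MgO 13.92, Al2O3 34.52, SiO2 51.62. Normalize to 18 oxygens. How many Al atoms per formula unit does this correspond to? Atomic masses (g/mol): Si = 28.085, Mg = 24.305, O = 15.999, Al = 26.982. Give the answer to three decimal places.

13.92 wt% MgO ÷ 40.304 g/mol = 0.34538 mol, giving 0.34538 Mg and 0.34538 O.
34.52 wt% Al2O3 ÷ 101.961 g/mol = 0.33856 mol, giving 0.67712 Al and 1.01568 O.
51.62 wt% SiO2 ÷ 60.083 g/mol = 0.85914 mol, giving 0.85914 Si and 1.71828 O.
Oxygen sums to 3.07934; scaling by 18/3.07934 = 5.84541 puts the formula on 18 O.
Al: 0.67712 × 5.84541 = 3.958 atoms per formula unit.

3.958 Al apfu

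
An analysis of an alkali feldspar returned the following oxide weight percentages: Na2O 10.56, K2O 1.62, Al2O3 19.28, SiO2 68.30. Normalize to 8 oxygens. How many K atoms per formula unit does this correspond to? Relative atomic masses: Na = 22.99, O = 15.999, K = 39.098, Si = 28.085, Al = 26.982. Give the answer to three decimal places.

0.091 K apfu

Na2O: 10.56/61.979 = 0.17038 mol → 0.34076 mol Na, 0.17038 mol O.
K2O: 1.62/94.195 = 0.01720 mol → 0.03440 mol K, 0.01720 mol O.
Al2O3: 19.28/101.961 = 0.18909 mol → 0.37818 mol Al, 0.56727 mol O.
SiO2: 68.30/60.083 = 1.13676 mol → 1.13676 mol Si, 2.27352 mol O.
Total oxygen = 3.02837 mol. Normalization factor = 8/3.02837 = 2.64169.
K per 8 O = 0.03440 × 2.64169 = 0.091.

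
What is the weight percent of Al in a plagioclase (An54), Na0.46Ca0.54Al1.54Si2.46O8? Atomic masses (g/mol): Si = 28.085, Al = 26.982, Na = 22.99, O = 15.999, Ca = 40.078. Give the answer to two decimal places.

Molar mass of Na0.46Ca0.54Al1.54Si2.46O8: 0.46·22.99 + 0.54·40.078 + 1.54·26.982 + 2.46·28.085 + 8·15.999 = 270.851 g/mol.
Mass of Al per formula unit: 1.54 × 26.982 = 41.552 g.
Weight fraction Al = 41.552 / 270.851 = 0.1534.

15.34 weight percent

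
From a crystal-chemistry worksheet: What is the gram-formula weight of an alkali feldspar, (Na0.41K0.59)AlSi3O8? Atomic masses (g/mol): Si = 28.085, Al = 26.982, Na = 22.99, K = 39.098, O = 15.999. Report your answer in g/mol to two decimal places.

271.72 g/mol

M = 0.41(22.99) + 0.59(39.098) + 1(26.982) + 3(28.085) + 8(15.999)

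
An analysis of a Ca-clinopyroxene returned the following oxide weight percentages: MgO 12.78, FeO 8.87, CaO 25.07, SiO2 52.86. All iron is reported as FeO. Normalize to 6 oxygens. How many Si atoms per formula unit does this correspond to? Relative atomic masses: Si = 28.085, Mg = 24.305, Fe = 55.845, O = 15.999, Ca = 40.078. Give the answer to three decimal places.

1.994 Si apfu

MgO: 12.78/40.304 = 0.31709 mol → 0.31709 mol Mg, 0.31709 mol O.
FeO: 8.87/71.844 = 0.12346 mol → 0.12346 mol Fe, 0.12346 mol O.
CaO: 25.07/56.077 = 0.44706 mol → 0.44706 mol Ca, 0.44706 mol O.
SiO2: 52.86/60.083 = 0.87978 mol → 0.87978 mol Si, 1.75956 mol O.
Total oxygen = 2.64717 mol. Normalization factor = 6/2.64717 = 2.26657.
Si per 6 O = 0.87978 × 2.26657 = 1.994.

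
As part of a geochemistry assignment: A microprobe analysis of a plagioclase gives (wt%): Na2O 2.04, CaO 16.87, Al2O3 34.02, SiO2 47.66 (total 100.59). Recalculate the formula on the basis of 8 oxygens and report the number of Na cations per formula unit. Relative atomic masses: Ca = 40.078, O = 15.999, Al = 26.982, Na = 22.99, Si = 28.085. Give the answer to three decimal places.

2.04 wt% Na2O ÷ 61.979 g/mol = 0.03291 mol, giving 0.06582 Na and 0.03291 O.
16.87 wt% CaO ÷ 56.077 g/mol = 0.30084 mol, giving 0.30084 Ca and 0.30084 O.
34.02 wt% Al2O3 ÷ 101.961 g/mol = 0.33366 mol, giving 0.66732 Al and 1.00098 O.
47.66 wt% SiO2 ÷ 60.083 g/mol = 0.79324 mol, giving 0.79324 Si and 1.58648 O.
Oxygen sums to 2.92121; scaling by 8/2.92121 = 2.73859 puts the formula on 8 O.
Na: 0.06582 × 2.73859 = 0.180 atoms per formula unit.

0.180 Na apfu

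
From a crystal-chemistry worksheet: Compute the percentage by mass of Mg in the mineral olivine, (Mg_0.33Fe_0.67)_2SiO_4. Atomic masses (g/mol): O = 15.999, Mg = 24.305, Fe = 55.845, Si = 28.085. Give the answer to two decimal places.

Formula mass = 0.66*24.305 + 1.34*55.845 + 1*28.085 + 4*15.999 = 182.955 g/mol, of which 16.041 g is Mg.
So Mg makes up 16.041/182.955 = 0.0877 of the mass, i.e. 8.77%.

8.77 mass %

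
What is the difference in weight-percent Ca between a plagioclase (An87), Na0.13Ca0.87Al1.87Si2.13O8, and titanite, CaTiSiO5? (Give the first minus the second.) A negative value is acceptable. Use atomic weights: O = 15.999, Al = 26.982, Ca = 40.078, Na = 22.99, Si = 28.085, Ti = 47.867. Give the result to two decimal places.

Ca in Na0.13Ca0.87Al1.87Si2.13O8: molar mass 276.126 g/mol; 0.87×40.078 = 34.868 g → 12.63 wt%.
Ca in CaTiSiO5: molar mass 196.025 g/mol; 1×40.078 = 40.078 g → 20.45 wt%.
Difference = 12.63 − 20.45 = -7.82 percentage points.

-7.82 percentage points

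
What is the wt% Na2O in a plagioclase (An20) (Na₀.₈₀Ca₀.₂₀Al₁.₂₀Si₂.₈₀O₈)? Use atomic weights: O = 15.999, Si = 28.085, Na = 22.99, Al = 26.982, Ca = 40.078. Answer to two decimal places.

Molar mass of Na₀.₈₀Ca₀.₂₀Al₁.₂₀Si₂.₈₀O₈ = 0.80×22.99 + 0.20×40.078 + 1.20×26.982 + 2.80×28.085 + 8×15.999 = 265.416 g/mol.
Each formula unit contains 0.80 Na, equivalent to 0.80/2 = 0.4000 mol Na2O.
M(Na2O) = 2×22.99 + 1×15.999 = 61.979 g/mol.
Mass of Na2O per formula unit = 0.4000 × 61.979 = 24.792 g.
Na2O wt% = 24.792 / 265.416 × 100 = 9.34%.

9.34 wt%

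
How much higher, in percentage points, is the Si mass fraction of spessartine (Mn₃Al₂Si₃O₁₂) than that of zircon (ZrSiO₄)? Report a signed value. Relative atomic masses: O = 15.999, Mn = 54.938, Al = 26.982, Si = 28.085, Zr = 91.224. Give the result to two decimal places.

1.70 percentage points

Si in Mn₃Al₂Si₃O₁₂: molar mass 495.021 g/mol; 3×28.085 = 84.255 g → 17.02 wt%.
Si in ZrSiO₄: molar mass 183.305 g/mol; 1×28.085 = 28.085 g → 15.32 wt%.
Difference = 17.02 − 15.32 = 1.70 percentage points.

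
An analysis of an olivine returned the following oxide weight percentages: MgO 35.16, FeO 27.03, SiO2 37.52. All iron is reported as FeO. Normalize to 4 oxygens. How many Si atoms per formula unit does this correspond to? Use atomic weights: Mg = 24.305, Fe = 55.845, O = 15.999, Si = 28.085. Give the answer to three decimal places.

1.000 Si apfu

MgO: 35.16/40.304 = 0.87237 mol → 0.87237 mol Mg, 0.87237 mol O.
FeO: 27.03/71.844 = 0.37623 mol → 0.37623 mol Fe, 0.37623 mol O.
SiO2: 37.52/60.083 = 0.62447 mol → 0.62447 mol Si, 1.24894 mol O.
Total oxygen = 2.49754 mol. Normalization factor = 4/2.49754 = 1.60158.
Si per 4 O = 0.62447 × 1.60158 = 1.000.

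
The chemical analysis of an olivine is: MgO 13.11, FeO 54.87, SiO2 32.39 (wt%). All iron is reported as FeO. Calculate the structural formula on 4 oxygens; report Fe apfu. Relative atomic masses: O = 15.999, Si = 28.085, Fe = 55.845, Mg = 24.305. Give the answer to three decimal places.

1.410 Fe apfu

MgO: 13.11/40.304 = 0.32528 mol → 0.32528 mol Mg, 0.32528 mol O.
FeO: 54.87/71.844 = 0.76374 mol → 0.76374 mol Fe, 0.76374 mol O.
SiO2: 32.39/60.083 = 0.53909 mol → 0.53909 mol Si, 1.07818 mol O.
Total oxygen = 2.16720 mol. Normalization factor = 4/2.16720 = 1.84570.
Fe per 4 O = 0.76374 × 1.84570 = 1.410.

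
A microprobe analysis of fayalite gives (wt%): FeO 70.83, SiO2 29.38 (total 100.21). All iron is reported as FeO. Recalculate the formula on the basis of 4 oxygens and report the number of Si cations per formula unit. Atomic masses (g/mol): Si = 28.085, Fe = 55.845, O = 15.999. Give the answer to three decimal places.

0.996 Si apfu

FeO (M=71.844): mol = 0.98589; Fe = 0.98589, O = 0.98589.
SiO2 (M=60.083): mol = 0.48899; Si = 0.48899, O = 0.97798.
ΣO = 1.96387; factor = 4/ΣO = 2.03679.
Si apfu = 0.48899 × 2.03679 = 0.996.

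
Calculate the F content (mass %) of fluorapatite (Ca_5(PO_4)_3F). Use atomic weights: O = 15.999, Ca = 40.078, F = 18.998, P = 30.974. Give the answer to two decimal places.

3.77 mass %

M(Ca_5(PO_4)_3F) = 504.298 g/mol.
F contributes 1 × 18.998 = 18.998 g per mole.
18.998/504.298 = 0.0377 → 3.77%.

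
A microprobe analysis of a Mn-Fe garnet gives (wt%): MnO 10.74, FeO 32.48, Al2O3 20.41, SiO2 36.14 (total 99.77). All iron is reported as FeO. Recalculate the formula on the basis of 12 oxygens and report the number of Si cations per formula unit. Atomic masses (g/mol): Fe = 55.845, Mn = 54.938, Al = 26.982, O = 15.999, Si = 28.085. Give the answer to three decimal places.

10.74 wt% MnO ÷ 70.937 g/mol = 0.15140 mol, giving 0.15140 Mn and 0.15140 O.
32.48 wt% FeO ÷ 71.844 g/mol = 0.45209 mol, giving 0.45209 Fe and 0.45209 O.
20.41 wt% Al2O3 ÷ 101.961 g/mol = 0.20017 mol, giving 0.40034 Al and 0.60051 O.
36.14 wt% SiO2 ÷ 60.083 g/mol = 0.60150 mol, giving 0.60150 Si and 1.20300 O.
Oxygen sums to 2.40700; scaling by 12/2.40700 = 4.98546 puts the formula on 12 O.
Si: 0.60150 × 4.98546 = 2.999 atoms per formula unit.

2.999 Si apfu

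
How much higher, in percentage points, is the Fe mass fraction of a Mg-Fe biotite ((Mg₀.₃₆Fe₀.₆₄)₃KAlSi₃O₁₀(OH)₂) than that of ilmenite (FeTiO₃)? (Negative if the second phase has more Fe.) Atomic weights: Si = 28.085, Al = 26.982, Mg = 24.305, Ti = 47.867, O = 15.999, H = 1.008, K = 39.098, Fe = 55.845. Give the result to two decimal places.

-14.37 percentage points

First mineral: 107.222 g Fe in 477.811 g formula = 22.44 wt% Fe.
Second mineral: 55.845 g Fe in 151.709 g formula = 36.81 wt% Fe.
22.44% − 36.81% gives a difference of -14.37 percentage points.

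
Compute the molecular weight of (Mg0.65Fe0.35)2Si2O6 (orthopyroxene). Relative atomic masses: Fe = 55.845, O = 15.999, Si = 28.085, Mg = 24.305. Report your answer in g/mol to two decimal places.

The formula mass is the sum 1.30*24.305 + 0.70*55.845 + 2*28.085 + 6*15.999.

222.85 g/mol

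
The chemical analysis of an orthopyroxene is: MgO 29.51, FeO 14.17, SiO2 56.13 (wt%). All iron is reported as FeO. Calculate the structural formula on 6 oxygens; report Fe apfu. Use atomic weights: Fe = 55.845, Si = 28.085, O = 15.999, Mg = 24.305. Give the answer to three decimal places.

0.423 Fe apfu

MgO (M=40.304): mol = 0.73219; Mg = 0.73219, O = 0.73219.
FeO (M=71.844): mol = 0.19723; Fe = 0.19723, O = 0.19723.
SiO2 (M=60.083): mol = 0.93421; Si = 0.93421, O = 1.86842.
ΣO = 2.79784; factor = 6/ΣO = 2.14451.
Fe apfu = 0.19723 × 2.14451 = 0.423.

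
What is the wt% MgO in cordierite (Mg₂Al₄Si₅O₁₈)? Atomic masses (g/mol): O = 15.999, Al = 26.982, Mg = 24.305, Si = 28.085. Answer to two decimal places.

13.78 wt%

Molar mass of Mg₂Al₄Si₅O₁₈ = 2×24.305 + 4×26.982 + 5×28.085 + 18×15.999 = 584.945 g/mol.
Each formula unit contains 2 Mg, equivalent to 2/1 = 2.0000 mol MgO.
M(MgO) = 1×24.305 + 1×15.999 = 40.304 g/mol.
Mass of MgO per formula unit = 2.0000 × 40.304 = 80.608 g.
MgO wt% = 80.608 / 584.945 × 100 = 13.78%.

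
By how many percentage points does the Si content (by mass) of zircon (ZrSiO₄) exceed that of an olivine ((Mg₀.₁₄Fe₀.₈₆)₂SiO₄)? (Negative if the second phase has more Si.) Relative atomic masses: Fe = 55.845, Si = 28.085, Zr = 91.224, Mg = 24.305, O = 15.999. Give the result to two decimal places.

First mineral: 28.085 g Si in 183.305 g formula = 15.32 wt% Si.
Second mineral: 28.085 g Si in 194.940 g formula = 14.41 wt% Si.
15.32% − 14.41% gives a difference of 0.91 percentage points.

0.91 percentage points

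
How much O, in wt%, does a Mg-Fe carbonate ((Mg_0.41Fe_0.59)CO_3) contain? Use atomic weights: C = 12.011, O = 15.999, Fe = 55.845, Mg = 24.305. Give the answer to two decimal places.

46.63 wt%

Formula mass = 0.41×24.305 + 0.59×55.845 + 1×12.011 + 3×15.999 = 102.922 g/mol, of which 47.997 g is O.
So O makes up 47.997/102.922 = 0.4663 of the mass, i.e. 46.63%.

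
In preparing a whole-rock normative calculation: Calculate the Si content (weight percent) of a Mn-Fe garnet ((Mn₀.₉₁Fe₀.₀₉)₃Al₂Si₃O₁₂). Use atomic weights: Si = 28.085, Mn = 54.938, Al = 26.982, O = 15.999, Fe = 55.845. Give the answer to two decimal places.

Molar mass of (Mn₀.₉₁Fe₀.₀₉)₃Al₂Si₃O₁₂: 2.73·54.938 + 0.27·55.845 + 2·26.982 + 3·28.085 + 12·15.999 = 495.266 g/mol.
Mass of Si per formula unit: 3 × 28.085 = 84.255 g.
Weight fraction Si = 84.255 / 495.266 = 0.1701.

17.01 weight percent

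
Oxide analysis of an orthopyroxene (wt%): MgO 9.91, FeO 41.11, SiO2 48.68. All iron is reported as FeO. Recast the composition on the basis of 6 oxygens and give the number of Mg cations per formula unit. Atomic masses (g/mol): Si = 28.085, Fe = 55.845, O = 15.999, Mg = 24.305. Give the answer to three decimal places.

MgO: 9.91/40.304 = 0.24588 mol → 0.24588 mol Mg, 0.24588 mol O.
FeO: 41.11/71.844 = 0.57221 mol → 0.57221 mol Fe, 0.57221 mol O.
SiO2: 48.68/60.083 = 0.81021 mol → 0.81021 mol Si, 1.62042 mol O.
Total oxygen = 2.43851 mol. Normalization factor = 6/2.43851 = 2.46052.
Mg per 6 O = 0.24588 × 2.46052 = 0.605.

0.605 Mg apfu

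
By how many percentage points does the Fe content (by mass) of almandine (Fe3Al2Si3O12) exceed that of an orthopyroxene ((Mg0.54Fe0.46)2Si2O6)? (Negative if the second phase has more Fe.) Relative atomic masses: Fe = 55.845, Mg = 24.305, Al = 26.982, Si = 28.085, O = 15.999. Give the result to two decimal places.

11.30 percentage points

Fe in Fe3Al2Si3O12: molar mass 497.742 g/mol; 3×55.845 = 167.535 g → 33.66 wt%.
Fe in (Mg0.54Fe0.46)2Si2O6: molar mass 229.791 g/mol; 0.92×55.845 = 51.377 g → 22.36 wt%.
Difference = 33.66 − 22.36 = 11.30 percentage points.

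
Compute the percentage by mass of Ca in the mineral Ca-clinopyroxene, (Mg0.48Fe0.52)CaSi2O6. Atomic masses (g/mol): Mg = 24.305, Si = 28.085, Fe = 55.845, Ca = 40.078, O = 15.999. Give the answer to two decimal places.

17.20 wt%

M((Mg0.48Fe0.52)CaSi2O6) = 232.948 g/mol.
Ca contributes 1 × 40.078 = 40.078 g per mole.
40.078/232.948 = 0.1720 → 17.20%.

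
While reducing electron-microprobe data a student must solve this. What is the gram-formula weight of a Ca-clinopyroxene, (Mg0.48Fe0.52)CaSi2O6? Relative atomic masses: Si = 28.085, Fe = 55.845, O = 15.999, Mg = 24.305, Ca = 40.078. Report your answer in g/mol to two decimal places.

232.95 g/mol

Mg: 0.48 × 24.305 = 11.6664
Fe: 0.52 × 55.845 = 29.0394
Ca: 1 × 40.078 = 40.0780
Si: 2 × 28.085 = 56.1700
O: 6 × 15.999 = 95.9940
Summing the contributions gives the formula mass.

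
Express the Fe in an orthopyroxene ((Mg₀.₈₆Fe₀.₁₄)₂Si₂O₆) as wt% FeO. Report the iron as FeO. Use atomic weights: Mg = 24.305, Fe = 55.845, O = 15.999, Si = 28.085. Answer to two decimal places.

9.60 wt%

Formula mass = 209.605 g/mol.
0.28 Fe → 0.2800 mol FeO per formula unit; M(FeO) = 71.844, so FeO mass = 20.116 g.
20.116/209.605 × 100 = 9.60 wt%.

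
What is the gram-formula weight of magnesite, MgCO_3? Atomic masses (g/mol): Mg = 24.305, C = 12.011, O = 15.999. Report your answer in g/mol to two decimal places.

Mg: 1 × 24.305 = 24.3050
C: 1 × 12.011 = 12.0110
O: 3 × 15.999 = 47.9970
Summing the contributions gives the formula mass.

84.31 g/mol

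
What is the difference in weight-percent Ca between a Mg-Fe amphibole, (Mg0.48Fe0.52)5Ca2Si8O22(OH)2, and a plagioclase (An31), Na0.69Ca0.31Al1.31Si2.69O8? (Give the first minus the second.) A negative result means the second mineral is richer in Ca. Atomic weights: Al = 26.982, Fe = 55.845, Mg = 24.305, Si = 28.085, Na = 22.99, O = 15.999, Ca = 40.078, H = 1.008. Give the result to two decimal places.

4.31 percentage points

M((Mg0.48Fe0.52)5Ca2Si8O22(OH)2) = 894.357 g/mol, so wt% Ca = 80.156/894.357 × 100 = 8.96%.
M(Na0.69Ca0.31Al1.31Si2.69O8) = 267.174 g/mol, so wt% Ca = 12.424/267.174 × 100 = 4.65%.
8.96 − 4.65 = 4.31 pp.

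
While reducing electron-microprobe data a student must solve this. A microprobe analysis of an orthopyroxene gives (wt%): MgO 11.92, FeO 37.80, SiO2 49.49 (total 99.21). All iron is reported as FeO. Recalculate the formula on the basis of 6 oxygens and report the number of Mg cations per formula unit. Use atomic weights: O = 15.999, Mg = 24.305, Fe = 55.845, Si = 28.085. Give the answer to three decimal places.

11.92 wt% MgO ÷ 40.304 g/mol = 0.29575 mol, giving 0.29575 Mg and 0.29575 O.
37.80 wt% FeO ÷ 71.844 g/mol = 0.52614 mol, giving 0.52614 Fe and 0.52614 O.
49.49 wt% SiO2 ÷ 60.083 g/mol = 0.82369 mol, giving 0.82369 Si and 1.64738 O.
Oxygen sums to 2.46927; scaling by 6/2.46927 = 2.42987 puts the formula on 6 O.
Mg: 0.29575 × 2.42987 = 0.719 atoms per formula unit.

0.719 Mg apfu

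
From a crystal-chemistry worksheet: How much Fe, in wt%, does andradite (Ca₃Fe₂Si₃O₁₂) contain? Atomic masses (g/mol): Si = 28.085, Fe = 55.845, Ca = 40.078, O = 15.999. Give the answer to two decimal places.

21.98 wt%

M(Ca₃Fe₂Si₃O₁₂) = 508.167 g/mol.
Fe contributes 2 × 55.845 = 111.690 g per mole.
111.690/508.167 = 0.2198 → 21.98%.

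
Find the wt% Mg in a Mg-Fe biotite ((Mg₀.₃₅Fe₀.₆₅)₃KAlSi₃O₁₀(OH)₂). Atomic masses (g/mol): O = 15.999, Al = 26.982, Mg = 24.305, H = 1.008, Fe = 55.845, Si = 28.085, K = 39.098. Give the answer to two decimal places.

Formula mass = 1.05*24.305 + 1.95*55.845 + 1*39.098 + 1*26.982 + 3*28.085 + 12*15.999 + 2*1.008 = 478.757 g/mol, of which 25.520 g is Mg.
So Mg makes up 25.520/478.757 = 0.0533 of the mass, i.e. 5.33%.

5.33 mass %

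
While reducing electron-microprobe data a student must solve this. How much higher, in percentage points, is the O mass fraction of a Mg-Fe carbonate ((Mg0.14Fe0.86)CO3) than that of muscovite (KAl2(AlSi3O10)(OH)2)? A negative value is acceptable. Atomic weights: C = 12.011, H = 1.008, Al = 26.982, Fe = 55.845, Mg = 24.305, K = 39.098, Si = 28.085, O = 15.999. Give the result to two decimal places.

-5.13 percentage points

First mineral: 47.997 g O in 111.437 g formula = 43.07 wt% O.
Second mineral: 191.988 g O in 398.303 g formula = 48.20 wt% O.
43.07% − 48.20% gives a difference of -5.13 percentage points.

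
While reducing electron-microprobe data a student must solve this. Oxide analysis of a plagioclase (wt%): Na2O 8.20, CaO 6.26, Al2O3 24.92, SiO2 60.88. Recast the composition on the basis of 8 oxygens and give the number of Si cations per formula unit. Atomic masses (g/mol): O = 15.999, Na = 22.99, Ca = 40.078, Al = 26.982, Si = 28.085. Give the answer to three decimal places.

8.20 wt% Na2O ÷ 61.979 g/mol = 0.13230 mol, giving 0.26460 Na and 0.13230 O.
6.26 wt% CaO ÷ 56.077 g/mol = 0.11163 mol, giving 0.11163 Ca and 0.11163 O.
24.92 wt% Al2O3 ÷ 101.961 g/mol = 0.24441 mol, giving 0.48882 Al and 0.73323 O.
60.88 wt% SiO2 ÷ 60.083 g/mol = 1.01326 mol, giving 1.01326 Si and 2.02652 O.
Oxygen sums to 3.00368; scaling by 8/3.00368 = 2.66340 puts the formula on 8 O.
Si: 1.01326 × 2.66340 = 2.699 atoms per formula unit.

2.699 Si apfu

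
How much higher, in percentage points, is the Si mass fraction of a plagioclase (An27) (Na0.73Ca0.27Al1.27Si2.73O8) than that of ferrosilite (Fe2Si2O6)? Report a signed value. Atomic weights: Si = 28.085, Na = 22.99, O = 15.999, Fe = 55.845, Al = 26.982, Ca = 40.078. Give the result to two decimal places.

Si in Na0.73Ca0.27Al1.27Si2.73O8: molar mass 266.535 g/mol; 2.73×28.085 = 76.672 g → 28.77 wt%.
Si in Fe2Si2O6: molar mass 263.854 g/mol; 2×28.085 = 56.170 g → 21.29 wt%.
Difference = 28.77 − 21.29 = 7.48 percentage points.

7.48 percentage points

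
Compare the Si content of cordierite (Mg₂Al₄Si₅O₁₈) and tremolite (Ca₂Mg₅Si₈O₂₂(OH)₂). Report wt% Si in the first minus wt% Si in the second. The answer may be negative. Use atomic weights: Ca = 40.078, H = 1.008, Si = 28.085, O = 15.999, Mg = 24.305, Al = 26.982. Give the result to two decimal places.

-3.65 percentage points

First mineral: 140.425 g Si in 584.945 g formula = 24.01 wt% Si.
Second mineral: 224.680 g Si in 812.353 g formula = 27.66 wt% Si.
24.01% − 27.66% gives a difference of -3.65 percentage points.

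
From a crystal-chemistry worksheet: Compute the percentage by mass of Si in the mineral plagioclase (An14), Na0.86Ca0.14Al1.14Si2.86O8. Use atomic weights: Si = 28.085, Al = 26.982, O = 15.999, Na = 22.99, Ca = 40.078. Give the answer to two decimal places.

30.37 wt%

M(Na0.86Ca0.14Al1.14Si2.86O8) = 264.457 g/mol.
Si contributes 2.86 × 28.085 = 80.323 g per mole.
80.323/264.457 = 0.3037 → 30.37%.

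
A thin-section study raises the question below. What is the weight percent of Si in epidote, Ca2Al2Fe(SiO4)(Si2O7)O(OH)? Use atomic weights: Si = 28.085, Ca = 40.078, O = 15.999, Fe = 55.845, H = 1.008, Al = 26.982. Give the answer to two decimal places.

17.44 wt%

Formula mass = 2·40.078 + 2·26.982 + 1·55.845 + 3·28.085 + 13·15.999 + 1·1.008 = 483.215 g/mol, of which 84.255 g is Si.
So Si makes up 84.255/483.215 = 0.1744 of the mass, i.e. 17.44%.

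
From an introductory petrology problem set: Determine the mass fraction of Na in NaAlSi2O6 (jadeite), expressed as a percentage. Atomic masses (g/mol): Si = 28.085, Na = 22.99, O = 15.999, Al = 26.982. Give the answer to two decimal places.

11.37 mass %

Formula mass = 1*22.99 + 1*26.982 + 2*28.085 + 6*15.999 = 202.136 g/mol, of which 22.990 g is Na.
So Na makes up 22.990/202.136 = 0.1137 of the mass, i.e. 11.37%.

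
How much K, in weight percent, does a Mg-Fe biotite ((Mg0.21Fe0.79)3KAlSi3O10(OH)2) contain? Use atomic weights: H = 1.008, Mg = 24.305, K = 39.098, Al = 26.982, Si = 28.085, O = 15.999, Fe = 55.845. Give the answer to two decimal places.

7.95 weight percent

M((Mg0.21Fe0.79)3KAlSi3O10(OH)2) = 492.004 g/mol.
K contributes 1 × 39.098 = 39.098 g per mole.
39.098/492.004 = 0.0795 → 7.95%.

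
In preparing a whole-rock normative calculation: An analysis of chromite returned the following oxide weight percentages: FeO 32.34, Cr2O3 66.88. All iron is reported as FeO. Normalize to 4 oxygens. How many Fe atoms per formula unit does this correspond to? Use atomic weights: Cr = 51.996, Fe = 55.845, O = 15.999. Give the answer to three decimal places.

FeO: 32.34/71.844 = 0.45014 mol → 0.45014 mol Fe, 0.45014 mol O.
Cr2O3: 66.88/151.989 = 0.44003 mol → 0.88006 mol Cr, 1.32009 mol O.
Total oxygen = 1.77023 mol. Normalization factor = 4/1.77023 = 2.25959.
Fe per 4 O = 0.45014 × 2.25959 = 1.017.

1.017 Fe apfu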